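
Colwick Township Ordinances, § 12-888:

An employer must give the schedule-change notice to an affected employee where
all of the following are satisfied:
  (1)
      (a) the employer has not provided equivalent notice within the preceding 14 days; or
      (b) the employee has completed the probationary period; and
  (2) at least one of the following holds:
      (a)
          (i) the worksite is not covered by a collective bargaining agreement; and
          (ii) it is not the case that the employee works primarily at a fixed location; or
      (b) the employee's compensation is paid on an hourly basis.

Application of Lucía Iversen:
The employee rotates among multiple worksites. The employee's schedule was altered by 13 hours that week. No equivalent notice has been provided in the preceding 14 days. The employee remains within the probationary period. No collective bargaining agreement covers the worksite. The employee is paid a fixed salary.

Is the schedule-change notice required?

Yes — required.

(a) no recent notice — satisfied.
(b) past probation — fails.
So (1) is satisfied (T OR F).
(i) no CBA — satisfied.
(ii) not (fixed location) — met.
(a) = T AND T = true.
(b) hourly-paid — not met.
So (2) is satisfied (T OR F).
So Overall is satisfied (T AND T).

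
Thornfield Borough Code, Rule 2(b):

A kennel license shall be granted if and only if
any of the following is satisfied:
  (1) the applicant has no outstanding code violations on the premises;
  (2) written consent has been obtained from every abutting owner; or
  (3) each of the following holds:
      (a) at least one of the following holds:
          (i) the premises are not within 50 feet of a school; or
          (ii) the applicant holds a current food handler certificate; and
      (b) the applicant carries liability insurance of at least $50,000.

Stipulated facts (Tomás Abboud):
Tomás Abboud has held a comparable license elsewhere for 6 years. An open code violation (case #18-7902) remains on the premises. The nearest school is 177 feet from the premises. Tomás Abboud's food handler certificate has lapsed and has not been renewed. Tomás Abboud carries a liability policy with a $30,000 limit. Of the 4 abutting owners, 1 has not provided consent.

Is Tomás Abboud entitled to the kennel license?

No — denied.

(1) no code violations — not met.
(2) all abutters consent — not met.
(i) ≥50 ft from school — met.
(ii) food handler cert. — not satisfied.
(a) = T OR F = true.
(b) insurance ≥ $50,000 — not met.
So (3) is not satisfied (T AND F).
So Overall is not satisfied (F OR F OR F).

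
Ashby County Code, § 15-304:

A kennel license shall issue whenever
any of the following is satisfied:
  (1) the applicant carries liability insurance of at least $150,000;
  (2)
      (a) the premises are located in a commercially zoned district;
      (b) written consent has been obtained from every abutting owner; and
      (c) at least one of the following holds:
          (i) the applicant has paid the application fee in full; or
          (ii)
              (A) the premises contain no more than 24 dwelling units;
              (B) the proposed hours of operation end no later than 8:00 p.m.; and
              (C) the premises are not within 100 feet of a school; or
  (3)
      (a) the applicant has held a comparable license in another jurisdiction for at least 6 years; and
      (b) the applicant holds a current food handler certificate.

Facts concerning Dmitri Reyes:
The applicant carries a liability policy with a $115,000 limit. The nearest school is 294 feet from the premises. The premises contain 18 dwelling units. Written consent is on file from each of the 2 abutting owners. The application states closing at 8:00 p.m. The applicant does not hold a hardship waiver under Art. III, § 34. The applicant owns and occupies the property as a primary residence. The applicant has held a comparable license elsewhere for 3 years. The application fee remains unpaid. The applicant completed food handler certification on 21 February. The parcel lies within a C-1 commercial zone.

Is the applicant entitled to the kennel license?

Yes — granted.

(1) insurance ≥ $150,000 — not met.
(a) commercially zoned — satisfied.
(b) all abutters consent — satisfied.
(i) fee paid — fails.
(A) ≤ 24 units — holds.
(B) closes by 8 p.m. — met.
(C) ≥100 ft from school — holds.
(ii): T AND T AND T → true.
(c): F OR T → true.
(2): T AND T AND T → true.
(a) prior license ≥ 6 yr — not satisfied.
(b) food handler cert. — holds.
So (3) is not satisfied (F AND T).
So Overall is satisfied (F OR T OR F).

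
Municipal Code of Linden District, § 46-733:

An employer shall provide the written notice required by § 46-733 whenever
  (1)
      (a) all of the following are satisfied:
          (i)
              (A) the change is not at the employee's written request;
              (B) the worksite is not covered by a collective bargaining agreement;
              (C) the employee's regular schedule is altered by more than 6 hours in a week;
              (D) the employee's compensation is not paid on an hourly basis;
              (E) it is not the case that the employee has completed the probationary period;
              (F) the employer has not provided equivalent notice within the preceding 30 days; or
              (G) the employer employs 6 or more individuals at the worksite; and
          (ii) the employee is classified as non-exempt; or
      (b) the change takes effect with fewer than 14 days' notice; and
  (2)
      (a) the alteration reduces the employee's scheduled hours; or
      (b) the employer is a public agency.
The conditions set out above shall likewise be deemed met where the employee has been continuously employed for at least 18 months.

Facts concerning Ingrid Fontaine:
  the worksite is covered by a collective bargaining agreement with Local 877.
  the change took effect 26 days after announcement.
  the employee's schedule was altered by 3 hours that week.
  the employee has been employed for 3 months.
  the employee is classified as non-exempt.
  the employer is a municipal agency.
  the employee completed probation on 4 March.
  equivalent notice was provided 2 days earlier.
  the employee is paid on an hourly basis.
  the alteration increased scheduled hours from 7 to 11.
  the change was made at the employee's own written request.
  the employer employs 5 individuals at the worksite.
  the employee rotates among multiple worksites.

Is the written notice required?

(A) not employee-requested — not met.
(B) no CBA — fails.
(C) schedule shift > 6h — not satisfied.
(D) not (hourly-paid) — not satisfied.
(E) not (past probation) — fails.
(F) no recent notice — not met.
(G) ≥ 6 at site — not met.
So (i) is not satisfied (F OR F OR F OR F OR F OR F OR F).
(ii) non-exempt — holds.
So (a) is not satisfied (F AND T).
(b) < 14 days' notice — not satisfied.
(1) = F OR F = false.
(a) hours reduced — not met.
(b) public agency — met.
(2): F OR T → true.
Overall = F AND T = false.
Exception (tenure ≥ 18 mo.) — not satisfied.
Result: main false OR exception false → false.

No — not required.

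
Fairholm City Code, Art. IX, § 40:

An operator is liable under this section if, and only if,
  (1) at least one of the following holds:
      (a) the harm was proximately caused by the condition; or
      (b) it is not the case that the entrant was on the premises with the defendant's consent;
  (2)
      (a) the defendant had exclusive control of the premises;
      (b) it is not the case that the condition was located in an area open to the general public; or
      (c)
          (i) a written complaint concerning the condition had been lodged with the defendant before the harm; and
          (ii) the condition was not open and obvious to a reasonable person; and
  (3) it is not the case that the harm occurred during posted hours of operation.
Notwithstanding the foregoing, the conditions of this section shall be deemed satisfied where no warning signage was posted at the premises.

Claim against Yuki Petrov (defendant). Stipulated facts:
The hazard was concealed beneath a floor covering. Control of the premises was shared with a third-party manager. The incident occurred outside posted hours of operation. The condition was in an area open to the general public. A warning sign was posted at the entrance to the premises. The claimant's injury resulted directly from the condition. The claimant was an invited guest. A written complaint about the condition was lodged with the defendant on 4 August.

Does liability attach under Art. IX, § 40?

Yes — liable.

(a) proximate cause — satisfied.
(b) not (consent to enter) — not met.
(1) = T OR F = true.
(a) exclusive control — not satisfied.
(b) not (public area) — not satisfied.
(i) complaint lodged — satisfied.
(ii) not open/obvious — holds.
(c) = T AND T = true.
(2): F OR F OR T → true.
(3) not (during posted hours) — holds.
Overall: T AND T AND T → true.
Exception (no signage posted) — not satisfied.
Result: main true OR exception false → true.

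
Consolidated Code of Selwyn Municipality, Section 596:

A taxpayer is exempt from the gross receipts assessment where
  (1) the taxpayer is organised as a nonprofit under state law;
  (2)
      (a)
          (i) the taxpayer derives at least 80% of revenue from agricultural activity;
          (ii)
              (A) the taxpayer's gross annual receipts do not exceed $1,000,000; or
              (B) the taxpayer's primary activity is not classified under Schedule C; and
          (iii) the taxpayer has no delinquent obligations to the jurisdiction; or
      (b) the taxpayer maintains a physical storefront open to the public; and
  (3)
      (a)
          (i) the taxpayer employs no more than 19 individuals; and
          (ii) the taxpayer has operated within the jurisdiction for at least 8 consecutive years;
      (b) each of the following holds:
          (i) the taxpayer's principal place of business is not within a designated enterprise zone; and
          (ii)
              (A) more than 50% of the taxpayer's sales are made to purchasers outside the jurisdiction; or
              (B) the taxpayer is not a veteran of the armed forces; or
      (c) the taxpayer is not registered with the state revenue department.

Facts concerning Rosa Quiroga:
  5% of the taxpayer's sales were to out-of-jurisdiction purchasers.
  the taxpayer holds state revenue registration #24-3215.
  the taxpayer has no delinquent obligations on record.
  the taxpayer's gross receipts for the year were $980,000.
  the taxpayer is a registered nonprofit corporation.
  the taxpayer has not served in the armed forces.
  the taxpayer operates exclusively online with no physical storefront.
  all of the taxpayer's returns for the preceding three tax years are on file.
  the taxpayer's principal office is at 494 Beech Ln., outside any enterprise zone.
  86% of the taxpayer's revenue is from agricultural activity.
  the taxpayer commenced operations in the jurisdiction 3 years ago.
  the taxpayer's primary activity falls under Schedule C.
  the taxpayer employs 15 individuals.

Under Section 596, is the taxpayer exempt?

(1) nonprofit — holds.
(i) ≥80% agricultural — holds.
(A) receipts ≤ $1,000,000 — holds.
(B) not (Schedule C activity) — not met.
(ii) = T OR F = true.
(iii) no delinquency — holds.
So (a) is satisfied (T AND T AND T).
(b) has storefront — not satisfied.
(2): T OR F → true.
(i) ≤ 19 employees — met.
(ii) ≥ 8 yrs in jurisdiction — fails.
(a): T AND F → false.
(i) not (in enterprise zone) — satisfied.
(A) >50% out-of-jur. sales — fails.
(B) not (veteran) — met.
So (ii) is satisfied (F OR T).
(b): T AND T → true.
(c) not (state-registered) — not satisfied.
(3): F OR T OR F → true.
Overall = T AND T AND T = true.

Yes — exempt.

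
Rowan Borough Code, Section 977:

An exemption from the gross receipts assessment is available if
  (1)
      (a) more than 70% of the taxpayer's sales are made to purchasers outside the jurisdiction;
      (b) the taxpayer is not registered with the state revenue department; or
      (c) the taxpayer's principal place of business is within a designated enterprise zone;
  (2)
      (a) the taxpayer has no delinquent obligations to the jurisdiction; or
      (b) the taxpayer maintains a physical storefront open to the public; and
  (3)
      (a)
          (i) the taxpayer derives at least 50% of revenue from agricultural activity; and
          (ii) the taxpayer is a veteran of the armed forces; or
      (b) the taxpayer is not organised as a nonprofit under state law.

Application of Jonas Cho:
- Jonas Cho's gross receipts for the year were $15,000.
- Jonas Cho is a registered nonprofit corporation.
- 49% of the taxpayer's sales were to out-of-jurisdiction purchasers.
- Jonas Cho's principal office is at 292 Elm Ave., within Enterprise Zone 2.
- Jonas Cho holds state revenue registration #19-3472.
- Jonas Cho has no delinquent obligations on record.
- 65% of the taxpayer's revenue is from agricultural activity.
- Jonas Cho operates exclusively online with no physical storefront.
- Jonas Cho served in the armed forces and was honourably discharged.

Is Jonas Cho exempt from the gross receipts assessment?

(a) >70% out-of-jur. sales — not satisfied.
(b) not (state-registered) — not met.
(c) in enterprise zone — met.
(1): F OR F OR T → true.
(a) no delinquency — satisfied.
(b) has storefront — not satisfied.
(2) = T OR F = true.
(i) ≥50% agricultural — met.
(ii) veteran — satisfied.
So (a) is satisfied (T AND T).
(b) not (nonprofit) — fails.
(3): T OR F → true.
Overall = T AND T AND T = true.

Yes — exempt.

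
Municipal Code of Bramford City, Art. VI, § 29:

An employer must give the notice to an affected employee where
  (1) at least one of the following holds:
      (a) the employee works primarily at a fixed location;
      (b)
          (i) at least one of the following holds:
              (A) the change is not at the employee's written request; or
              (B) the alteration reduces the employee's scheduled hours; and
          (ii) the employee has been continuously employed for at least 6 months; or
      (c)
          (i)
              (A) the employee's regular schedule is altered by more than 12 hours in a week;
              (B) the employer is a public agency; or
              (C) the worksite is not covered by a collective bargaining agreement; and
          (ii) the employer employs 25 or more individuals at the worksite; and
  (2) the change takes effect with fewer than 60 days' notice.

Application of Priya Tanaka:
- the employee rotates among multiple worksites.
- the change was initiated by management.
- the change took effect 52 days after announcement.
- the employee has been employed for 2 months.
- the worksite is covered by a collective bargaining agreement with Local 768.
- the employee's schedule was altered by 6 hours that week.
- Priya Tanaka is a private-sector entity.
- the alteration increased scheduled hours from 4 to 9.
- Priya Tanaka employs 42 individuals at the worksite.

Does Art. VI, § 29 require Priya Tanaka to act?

No — not required.

(a) fixed location — not met.
(A) not employee-requested — satisfied.
(B) hours reduced — fails.
(i): T OR F → true.
(ii) tenure ≥ 6 mo. — fails.
(b): T AND F → false.
(A) schedule shift > 12h — not satisfied.
(B) public agency — fails.
(C) no CBA — not met.
So (i) is not satisfied (F OR F OR F).
(ii) ≥ 25 at site — holds.
So (c) is not satisfied (F AND T).
So (1) is not satisfied (F OR F OR F).
(2) < 60 days' notice — holds.
So Overall is not satisfied (F AND T).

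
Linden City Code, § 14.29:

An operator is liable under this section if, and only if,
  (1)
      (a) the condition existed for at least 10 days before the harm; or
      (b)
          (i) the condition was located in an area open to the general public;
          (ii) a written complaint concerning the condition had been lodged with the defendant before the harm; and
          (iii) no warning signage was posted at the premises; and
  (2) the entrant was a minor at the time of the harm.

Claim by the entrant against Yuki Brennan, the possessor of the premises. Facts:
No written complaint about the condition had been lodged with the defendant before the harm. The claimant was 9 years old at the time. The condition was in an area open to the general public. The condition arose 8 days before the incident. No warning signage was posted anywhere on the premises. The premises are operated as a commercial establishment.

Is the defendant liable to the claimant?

(a) condition ≥10 days old — not satisfied.
(i) public area — satisfied.
(ii) complaint lodged — not satisfied.
(iii) no signage posted — satisfied.
(b): T AND F AND T → false.
(1): F OR F → false.
(2) entrant a minor — holds.
Overall = F AND T = false.

No — not liable.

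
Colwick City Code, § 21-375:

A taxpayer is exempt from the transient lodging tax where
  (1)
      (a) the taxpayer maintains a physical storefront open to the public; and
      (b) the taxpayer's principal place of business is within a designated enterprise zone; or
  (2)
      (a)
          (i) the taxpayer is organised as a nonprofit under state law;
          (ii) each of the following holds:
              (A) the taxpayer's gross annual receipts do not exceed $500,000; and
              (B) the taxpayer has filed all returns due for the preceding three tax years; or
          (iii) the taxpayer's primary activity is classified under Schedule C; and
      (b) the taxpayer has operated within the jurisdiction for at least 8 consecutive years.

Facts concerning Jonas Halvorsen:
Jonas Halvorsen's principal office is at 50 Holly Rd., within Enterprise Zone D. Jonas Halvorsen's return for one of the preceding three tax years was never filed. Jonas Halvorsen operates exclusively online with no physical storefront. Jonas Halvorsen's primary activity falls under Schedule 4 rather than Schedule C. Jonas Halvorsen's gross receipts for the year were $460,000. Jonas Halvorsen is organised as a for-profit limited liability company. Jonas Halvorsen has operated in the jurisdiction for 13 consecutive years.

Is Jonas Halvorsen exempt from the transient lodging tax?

No — not exempt.

(a) has storefront — fails.
(b) in enterprise zone — satisfied.
So (1) is not satisfied (F AND T).
(i) nonprofit — not met.
(A) receipts ≤ $500,000 — met.
(B) returns current — not met.
(ii) = T AND F = false.
(iii) Schedule C activity — not satisfied.
So (a) is not satisfied (F OR F OR F).
(b) ≥ 8 yrs in jurisdiction — holds.
(2): F AND T → false.
Overall = F OR F = false.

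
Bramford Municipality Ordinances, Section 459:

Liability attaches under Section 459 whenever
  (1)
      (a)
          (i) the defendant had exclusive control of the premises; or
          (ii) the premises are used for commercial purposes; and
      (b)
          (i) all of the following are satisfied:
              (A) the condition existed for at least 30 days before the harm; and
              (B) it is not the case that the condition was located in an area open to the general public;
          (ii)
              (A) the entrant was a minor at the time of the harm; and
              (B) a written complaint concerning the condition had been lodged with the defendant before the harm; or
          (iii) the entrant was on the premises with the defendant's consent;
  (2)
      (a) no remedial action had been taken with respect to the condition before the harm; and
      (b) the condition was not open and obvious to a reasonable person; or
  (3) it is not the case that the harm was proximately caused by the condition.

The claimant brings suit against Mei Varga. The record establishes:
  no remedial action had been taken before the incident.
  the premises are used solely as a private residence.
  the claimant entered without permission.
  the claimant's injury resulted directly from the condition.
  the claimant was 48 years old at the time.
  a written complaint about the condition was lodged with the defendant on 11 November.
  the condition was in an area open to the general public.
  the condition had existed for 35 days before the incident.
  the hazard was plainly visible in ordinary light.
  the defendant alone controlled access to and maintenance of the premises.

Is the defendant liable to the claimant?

(i) exclusive control — holds.
(ii) commercial use — not met.
(a) = T OR F = true.
(A) condition ≥30 days old — satisfied.
(B) not (public area) — not satisfied.
So (i) is not satisfied (T AND F).
(A) entrant a minor — not satisfied.
(B) complaint lodged — satisfied.
So (ii) is not satisfied (F AND T).
(iii) consent to enter — not satisfied.
(b) = F OR F OR F = false.
(1) = T AND F = false.
(a) no remedial action — met.
(b) not open/obvious — not satisfied.
So (2) is not satisfied (T AND F).
(3) not (proximate cause) — not met.
So Overall is not satisfied (F OR F OR F).

No — not liable.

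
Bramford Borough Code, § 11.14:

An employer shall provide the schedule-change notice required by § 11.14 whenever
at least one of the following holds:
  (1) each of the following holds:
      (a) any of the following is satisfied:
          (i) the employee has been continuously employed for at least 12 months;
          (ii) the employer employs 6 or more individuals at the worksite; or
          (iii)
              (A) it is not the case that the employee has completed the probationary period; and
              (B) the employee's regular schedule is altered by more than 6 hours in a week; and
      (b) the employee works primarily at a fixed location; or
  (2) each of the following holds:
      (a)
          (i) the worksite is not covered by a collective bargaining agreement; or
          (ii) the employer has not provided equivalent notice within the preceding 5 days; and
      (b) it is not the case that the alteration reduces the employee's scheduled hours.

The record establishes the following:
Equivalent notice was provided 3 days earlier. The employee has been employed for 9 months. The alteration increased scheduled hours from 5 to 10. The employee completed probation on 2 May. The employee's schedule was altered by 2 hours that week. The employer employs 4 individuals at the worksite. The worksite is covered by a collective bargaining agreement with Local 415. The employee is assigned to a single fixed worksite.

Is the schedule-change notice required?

No — not required.

(i) tenure ≥ 12 mo. — fails.
(ii) ≥ 6 at site — not satisfied.
(A) not (past probation) — fails.
(B) schedule shift > 6h — not satisfied.
(iii): F AND F → false.
(a) = F OR F OR F = false.
(b) fixed location — satisfied.
So (1) is not satisfied (F AND T).
(i) no CBA — not met.
(ii) no recent notice — not satisfied.
(a) = F OR F = false.
(b) not (hours reduced) — satisfied.
So (2) is not satisfied (F AND T).
So Overall is not satisfied (F OR F).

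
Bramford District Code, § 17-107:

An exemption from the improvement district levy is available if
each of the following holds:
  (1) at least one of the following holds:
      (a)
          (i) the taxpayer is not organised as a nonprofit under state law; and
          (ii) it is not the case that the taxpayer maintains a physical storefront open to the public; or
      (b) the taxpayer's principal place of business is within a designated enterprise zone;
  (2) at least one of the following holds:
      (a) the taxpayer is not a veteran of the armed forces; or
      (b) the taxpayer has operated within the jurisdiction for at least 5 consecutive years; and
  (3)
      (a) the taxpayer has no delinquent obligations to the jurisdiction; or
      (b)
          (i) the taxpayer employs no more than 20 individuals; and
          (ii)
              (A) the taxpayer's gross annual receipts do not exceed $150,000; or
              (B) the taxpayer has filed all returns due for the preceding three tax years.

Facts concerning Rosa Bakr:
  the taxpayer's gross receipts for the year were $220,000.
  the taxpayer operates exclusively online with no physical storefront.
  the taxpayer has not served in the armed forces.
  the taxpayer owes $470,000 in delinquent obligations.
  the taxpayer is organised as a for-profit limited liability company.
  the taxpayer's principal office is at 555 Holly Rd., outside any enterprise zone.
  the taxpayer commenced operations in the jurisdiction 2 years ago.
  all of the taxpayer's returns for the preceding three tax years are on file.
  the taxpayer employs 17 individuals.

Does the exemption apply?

(i) not (nonprofit) — met.
(ii) not (has storefront) — holds.
So (a) is satisfied (T AND T).
(b) in enterprise zone — not satisfied.
(1) = T OR F = true.
(a) not (veteran) — satisfied.
(b) ≥ 5 yrs in jurisdiction — not met.
(2): T OR F → true.
(a) no delinquency — not satisfied.
(i) ≤ 20 employees — met.
(A) receipts ≤ $150,000 — not met.
(B) returns current — holds.
(ii): F OR T → true.
So (b) is satisfied (T AND T).
(3): F OR T → true.
So Overall is satisfied (T AND T AND T).

Yes — exempt.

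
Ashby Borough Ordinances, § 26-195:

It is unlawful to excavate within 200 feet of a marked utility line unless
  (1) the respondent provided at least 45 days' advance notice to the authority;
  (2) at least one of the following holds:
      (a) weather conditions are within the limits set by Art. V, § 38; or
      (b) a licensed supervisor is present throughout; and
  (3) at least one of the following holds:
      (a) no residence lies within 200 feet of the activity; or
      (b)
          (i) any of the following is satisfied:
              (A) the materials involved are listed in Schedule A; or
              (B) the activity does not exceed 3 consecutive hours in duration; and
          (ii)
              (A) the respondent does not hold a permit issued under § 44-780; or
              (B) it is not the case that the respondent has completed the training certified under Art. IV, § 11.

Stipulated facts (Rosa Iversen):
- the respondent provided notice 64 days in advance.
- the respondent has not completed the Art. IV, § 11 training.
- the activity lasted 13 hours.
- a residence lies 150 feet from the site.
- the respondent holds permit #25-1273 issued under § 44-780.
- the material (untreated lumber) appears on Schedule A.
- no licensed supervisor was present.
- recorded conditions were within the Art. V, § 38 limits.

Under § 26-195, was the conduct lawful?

Yes — lawful.

(1) ≥45 days' notice — met.
(a) weather ok — holds.
(b) supervisor present — fails.
(2) = T OR F = true.
(a) no residence in 200 ft — fails.
(A) Schedule A material — satisfied.
(B) ≤ 3 hrs duration — not met.
So (i) is satisfied (T OR F).
(A) not (holds permit) — not met.
(B) not (training certified) — met.
(ii) = F OR T = true.
(b): T AND T → true.
So (3) is satisfied (F OR T).
Overall = T AND T AND T = true.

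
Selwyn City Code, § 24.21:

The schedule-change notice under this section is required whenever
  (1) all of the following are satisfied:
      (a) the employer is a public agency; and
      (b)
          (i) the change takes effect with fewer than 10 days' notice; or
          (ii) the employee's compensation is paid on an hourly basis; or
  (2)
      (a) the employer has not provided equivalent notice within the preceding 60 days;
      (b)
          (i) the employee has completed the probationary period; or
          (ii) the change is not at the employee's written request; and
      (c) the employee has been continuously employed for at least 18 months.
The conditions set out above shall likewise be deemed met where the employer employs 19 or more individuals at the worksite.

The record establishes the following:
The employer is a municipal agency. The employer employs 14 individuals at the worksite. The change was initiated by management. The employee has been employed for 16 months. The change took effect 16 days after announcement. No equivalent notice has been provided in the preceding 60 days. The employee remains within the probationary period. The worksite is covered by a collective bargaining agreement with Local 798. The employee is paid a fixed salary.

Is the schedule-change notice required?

No — not required.

(a) public agency — satisfied.
(i) < 10 days' notice — not satisfied.
(ii) hourly-paid — not satisfied.
(b): F OR F → false.
(1): T AND F → false.
(a) no recent notice — holds.
(i) past probation — not satisfied.
(ii) not employee-requested — met.
(b) = F OR T = true.
(c) tenure ≥ 18 mo. — not met.
So (2) is not satisfied (T AND T AND F).
So Overall is not satisfied (F OR F).
Exception (≥ 19 at site) — not satisfied.
Result: main false OR exception false → false.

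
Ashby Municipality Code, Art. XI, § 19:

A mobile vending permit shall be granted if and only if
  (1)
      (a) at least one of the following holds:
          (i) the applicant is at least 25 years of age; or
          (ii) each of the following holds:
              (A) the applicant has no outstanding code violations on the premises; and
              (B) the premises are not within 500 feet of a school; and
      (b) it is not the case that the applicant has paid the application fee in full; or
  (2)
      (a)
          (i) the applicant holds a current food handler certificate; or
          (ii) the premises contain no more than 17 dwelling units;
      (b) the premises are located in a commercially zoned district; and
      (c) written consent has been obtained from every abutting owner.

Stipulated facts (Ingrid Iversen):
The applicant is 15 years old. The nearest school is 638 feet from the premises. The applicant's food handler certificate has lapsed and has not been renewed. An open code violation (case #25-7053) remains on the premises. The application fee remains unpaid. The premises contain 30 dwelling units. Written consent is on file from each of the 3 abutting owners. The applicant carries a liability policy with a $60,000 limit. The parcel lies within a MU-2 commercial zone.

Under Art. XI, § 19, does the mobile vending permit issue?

No — denied.

(i) age ≥ 25 — fails.
(A) no code violations — not met.
(B) ≥500 ft from school — holds.
(ii) = F AND T = false.
(a) = F OR F = false.
(b) not (fee paid) — holds.
So (1) is not satisfied (F AND T).
(i) food handler cert. — not satisfied.
(ii) ≤ 17 units — not met.
So (a) is not satisfied (F OR F).
(b) commercially zoned — satisfied.
(c) all abutters consent — satisfied.
So (2) is not satisfied (F AND T AND T).
Overall: F OR F → false.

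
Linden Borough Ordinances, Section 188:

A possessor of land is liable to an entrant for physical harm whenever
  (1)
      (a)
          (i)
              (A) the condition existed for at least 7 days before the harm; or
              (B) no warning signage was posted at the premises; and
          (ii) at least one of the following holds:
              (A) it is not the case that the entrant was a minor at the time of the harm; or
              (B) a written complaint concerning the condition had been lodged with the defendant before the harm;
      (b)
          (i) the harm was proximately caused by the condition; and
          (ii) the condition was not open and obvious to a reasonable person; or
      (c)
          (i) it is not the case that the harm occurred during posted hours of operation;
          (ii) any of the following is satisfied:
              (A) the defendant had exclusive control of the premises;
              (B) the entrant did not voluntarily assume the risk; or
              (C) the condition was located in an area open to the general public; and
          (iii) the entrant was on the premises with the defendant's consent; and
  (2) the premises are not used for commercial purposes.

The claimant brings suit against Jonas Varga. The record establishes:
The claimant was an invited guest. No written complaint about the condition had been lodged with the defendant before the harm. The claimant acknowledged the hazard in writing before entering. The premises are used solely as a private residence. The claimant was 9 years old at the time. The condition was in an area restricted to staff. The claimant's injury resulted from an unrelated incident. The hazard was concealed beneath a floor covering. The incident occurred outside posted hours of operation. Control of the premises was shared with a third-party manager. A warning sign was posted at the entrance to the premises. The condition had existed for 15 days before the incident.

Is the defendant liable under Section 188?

No — not liable.

(A) condition ≥7 days old — met.
(B) no signage posted — not met.
So (i) is satisfied (T OR F).
(A) not (entrant a minor) — fails.
(B) complaint lodged — not met.
So (ii) is not satisfied (F OR F).
(a): T AND F → false.
(i) proximate cause — fails.
(ii) not open/obvious — met.
(b) = F AND T = false.
(i) not (during posted hours) — satisfied.
(A) exclusive control — not satisfied.
(B) no assumed risk — fails.
(C) public area — not satisfied.
(ii) = F OR F OR F = false.
(iii) consent to enter — satisfied.
(c): T AND F AND T → false.
(1): F OR F OR F → false.
(2) not (commercial use) — met.
Overall: F AND T → false.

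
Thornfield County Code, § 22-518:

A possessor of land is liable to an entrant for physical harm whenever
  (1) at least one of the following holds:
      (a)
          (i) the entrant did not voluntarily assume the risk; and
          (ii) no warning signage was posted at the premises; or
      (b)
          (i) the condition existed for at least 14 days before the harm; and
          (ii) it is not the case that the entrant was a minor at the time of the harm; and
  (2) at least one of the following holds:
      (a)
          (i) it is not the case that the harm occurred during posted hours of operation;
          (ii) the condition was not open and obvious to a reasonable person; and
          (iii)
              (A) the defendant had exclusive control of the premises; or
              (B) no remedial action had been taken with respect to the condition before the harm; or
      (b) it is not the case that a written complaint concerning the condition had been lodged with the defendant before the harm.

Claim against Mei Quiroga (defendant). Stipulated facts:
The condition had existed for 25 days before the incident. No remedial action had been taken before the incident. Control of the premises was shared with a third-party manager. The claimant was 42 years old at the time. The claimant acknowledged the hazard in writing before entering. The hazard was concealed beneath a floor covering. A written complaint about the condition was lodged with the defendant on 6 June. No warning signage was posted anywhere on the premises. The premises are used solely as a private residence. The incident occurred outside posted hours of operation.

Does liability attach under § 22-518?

(i) no assumed risk — not satisfied.
(ii) no signage posted — met.
(a) = F AND T = false.
(i) condition ≥14 days old — satisfied.
(ii) not (entrant a minor) — met.
So (b) is satisfied (T AND T).
(1): F OR T → true.
(i) not (during posted hours) — satisfied.
(ii) not open/obvious — met.
(A) exclusive control — not met.
(B) no remedial action — satisfied.
(iii) = F OR T = true.
(a) = T AND T AND T = true.
(b) not (complaint lodged) — not satisfied.
So (2) is satisfied (T OR F).
So Overall is satisfied (T AND T).

Yes — liable.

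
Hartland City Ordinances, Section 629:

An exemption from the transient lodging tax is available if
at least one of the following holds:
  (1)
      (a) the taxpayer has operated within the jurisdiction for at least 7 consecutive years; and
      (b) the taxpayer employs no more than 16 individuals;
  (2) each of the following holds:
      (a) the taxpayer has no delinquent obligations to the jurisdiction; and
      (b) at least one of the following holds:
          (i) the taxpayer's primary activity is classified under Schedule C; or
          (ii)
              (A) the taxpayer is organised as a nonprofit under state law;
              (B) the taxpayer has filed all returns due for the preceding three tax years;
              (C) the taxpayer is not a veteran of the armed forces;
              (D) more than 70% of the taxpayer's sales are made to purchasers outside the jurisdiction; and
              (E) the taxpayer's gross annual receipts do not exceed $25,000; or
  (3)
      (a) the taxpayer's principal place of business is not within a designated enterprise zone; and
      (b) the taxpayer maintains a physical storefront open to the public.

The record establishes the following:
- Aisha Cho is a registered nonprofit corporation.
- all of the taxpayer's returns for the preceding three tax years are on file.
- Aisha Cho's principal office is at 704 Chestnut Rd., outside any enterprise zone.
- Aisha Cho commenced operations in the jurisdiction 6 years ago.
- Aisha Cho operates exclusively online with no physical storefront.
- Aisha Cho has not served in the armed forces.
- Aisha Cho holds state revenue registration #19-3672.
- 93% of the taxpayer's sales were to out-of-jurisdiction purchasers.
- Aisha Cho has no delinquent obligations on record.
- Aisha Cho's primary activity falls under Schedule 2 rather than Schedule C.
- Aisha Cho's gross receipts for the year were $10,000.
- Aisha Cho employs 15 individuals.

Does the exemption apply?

Yes — exempt.

(a) ≥ 7 yrs in jurisdiction — not met.
(b) ≤ 16 employees — met.
(1) = F AND T = false.
(a) no delinquency — holds.
(i) Schedule C activity — not satisfied.
(A) nonprofit — satisfied.
(B) returns current — holds.
(C) not (veteran) — holds.
(D) >70% out-of-jur. sales — holds.
(E) receipts ≤ $25,000 — holds.
(ii): T AND T AND T AND T AND T → true.
(b) = F OR T = true.
(2): T AND T → true.
(a) not (in enterprise zone) — satisfied.
(b) has storefront — not met.
(3): T AND F → false.
Overall: F OR T OR F → true.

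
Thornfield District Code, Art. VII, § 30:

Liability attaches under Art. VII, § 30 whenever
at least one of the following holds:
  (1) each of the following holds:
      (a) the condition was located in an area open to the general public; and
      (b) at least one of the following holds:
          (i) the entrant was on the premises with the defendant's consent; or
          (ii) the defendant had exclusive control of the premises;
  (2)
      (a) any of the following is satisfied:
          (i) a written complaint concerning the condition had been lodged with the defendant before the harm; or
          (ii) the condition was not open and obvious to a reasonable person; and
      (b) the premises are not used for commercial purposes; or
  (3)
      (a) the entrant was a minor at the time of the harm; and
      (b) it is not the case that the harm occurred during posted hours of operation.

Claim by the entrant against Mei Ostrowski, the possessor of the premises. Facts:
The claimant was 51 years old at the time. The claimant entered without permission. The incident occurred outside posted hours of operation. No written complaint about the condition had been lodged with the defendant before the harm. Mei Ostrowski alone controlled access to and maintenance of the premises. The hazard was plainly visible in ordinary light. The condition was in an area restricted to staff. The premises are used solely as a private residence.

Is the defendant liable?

No — not liable.

(a) public area — not met.
(i) consent to enter — not met.
(ii) exclusive control — met.
(b): F OR T → true.
(1): F AND T → false.
(i) complaint lodged — not satisfied.
(ii) not open/obvious — not satisfied.
So (a) is not satisfied (F OR F).
(b) not (commercial use) — met.
So (2) is not satisfied (F AND T).
(a) entrant a minor — fails.
(b) not (during posted hours) — met.
(3) = F AND T = false.
So Overall is not satisfied (F OR F OR F).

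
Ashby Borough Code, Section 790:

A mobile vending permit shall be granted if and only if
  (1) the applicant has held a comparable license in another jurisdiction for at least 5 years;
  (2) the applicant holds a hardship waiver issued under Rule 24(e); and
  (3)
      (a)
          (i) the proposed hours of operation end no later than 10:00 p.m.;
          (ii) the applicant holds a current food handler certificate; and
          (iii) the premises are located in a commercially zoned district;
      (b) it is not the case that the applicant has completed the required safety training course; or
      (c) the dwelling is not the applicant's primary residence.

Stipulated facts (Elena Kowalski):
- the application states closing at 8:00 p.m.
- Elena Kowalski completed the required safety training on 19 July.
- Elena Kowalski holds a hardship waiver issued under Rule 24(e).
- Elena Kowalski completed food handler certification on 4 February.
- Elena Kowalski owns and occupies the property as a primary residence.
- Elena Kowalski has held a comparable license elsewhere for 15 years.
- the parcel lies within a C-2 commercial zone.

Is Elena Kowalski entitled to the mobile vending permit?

(1) prior license ≥ 5 yr — holds.
(2) hardship waiver — satisfied.
(i) closes by 10 p.m. — satisfied.
(ii) food handler cert. — satisfied.
(iii) commercially zoned — met.
(a): T AND T AND T → true.
(b) not (safety training) — not met.
(c) not (primary residence) — not satisfied.
So (3) is satisfied (T OR F OR F).
So Overall is satisfied (T AND T AND T).

Yes — granted.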